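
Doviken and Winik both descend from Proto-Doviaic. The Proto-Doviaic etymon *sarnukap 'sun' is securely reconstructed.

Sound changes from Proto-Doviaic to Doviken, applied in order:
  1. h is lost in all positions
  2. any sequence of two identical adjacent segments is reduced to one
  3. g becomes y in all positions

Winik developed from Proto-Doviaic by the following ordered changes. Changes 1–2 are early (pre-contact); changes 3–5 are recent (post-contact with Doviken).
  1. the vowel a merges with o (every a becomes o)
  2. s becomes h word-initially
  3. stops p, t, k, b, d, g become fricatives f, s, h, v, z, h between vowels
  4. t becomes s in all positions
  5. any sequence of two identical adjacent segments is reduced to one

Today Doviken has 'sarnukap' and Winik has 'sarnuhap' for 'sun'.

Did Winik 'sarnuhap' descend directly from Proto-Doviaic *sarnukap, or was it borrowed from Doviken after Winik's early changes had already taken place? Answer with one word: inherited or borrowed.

If inherited, *sarnukap would pass through all of Winik's changes:
Winik: *sarnukap
  sarnukap → sornukop   [vowel merger]
  sornukop → hornukop   [debuccalisation]
  hornukop → hornuhop   [intervocalic lenition]
  hornuhop (rule 4 does not apply)
  hornuhop (rule 5 does not apply)
  giving Winik hornuhop.
If borrowed from Doviken 'sarnukap' after the early changes, it would undergo only the recent ones:
  rule 3 (intervocalic lenition): sarnukap → sarnuhap
  rule 4 (unconditioned shift): no change (sarnuhap)
  rule 5 (degemination): no change (sarnuhap)
  ⇒ as a loan: sarnuhap
Winik 'sarnuhap' matches the loan outcome 'sarnuhap', not the inherited 'hornuhop' — it skipped the early Winik changes, so it was borrowed from Doviken.

borrowed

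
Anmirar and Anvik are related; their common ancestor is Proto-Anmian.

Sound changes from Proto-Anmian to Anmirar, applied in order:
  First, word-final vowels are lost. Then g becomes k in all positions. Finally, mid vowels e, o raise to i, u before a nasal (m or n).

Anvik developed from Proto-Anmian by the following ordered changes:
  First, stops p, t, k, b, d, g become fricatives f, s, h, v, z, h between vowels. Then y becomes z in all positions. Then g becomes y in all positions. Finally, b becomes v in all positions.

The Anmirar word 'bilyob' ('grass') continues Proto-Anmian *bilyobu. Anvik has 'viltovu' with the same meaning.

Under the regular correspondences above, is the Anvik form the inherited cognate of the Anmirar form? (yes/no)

no

Derive the expected Anvik reflex of *bilyobu:
Anvik: start from *bilyobu.
  rule 1 (intervocalic lenition): bilyobu → bilyovu
  rule 2 (unconditioned shift): bilyovu → bilzovu
  rule 3: no change — bilzovu
  rule 4 (unconditioned shift): bilzovu → vilzovu
  ⇒ Anvik vilzovu
The regular Anvik reflex would be 'vilzovu', but the attested form is 'viltovu'. The correspondence is irregular, so they are not cognates (the Anvik form has a different source).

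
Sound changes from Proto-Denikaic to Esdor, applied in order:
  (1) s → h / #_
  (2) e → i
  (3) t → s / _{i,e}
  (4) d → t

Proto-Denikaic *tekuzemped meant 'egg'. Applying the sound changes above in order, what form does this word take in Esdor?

sikuzimpit

Esdor: start from *tekuzemped.
  rule 1: no change — tekuzemped
  rule 2 (vowel merger): tekuzemped → tikuzimpid
  rule 3 (palatalisation): tikuzimpid → sikuzimpid
  rule 4 (unconditioned shift): sikuzimpid → sikuzimpit
  ⇒ Esdor sikuzimpit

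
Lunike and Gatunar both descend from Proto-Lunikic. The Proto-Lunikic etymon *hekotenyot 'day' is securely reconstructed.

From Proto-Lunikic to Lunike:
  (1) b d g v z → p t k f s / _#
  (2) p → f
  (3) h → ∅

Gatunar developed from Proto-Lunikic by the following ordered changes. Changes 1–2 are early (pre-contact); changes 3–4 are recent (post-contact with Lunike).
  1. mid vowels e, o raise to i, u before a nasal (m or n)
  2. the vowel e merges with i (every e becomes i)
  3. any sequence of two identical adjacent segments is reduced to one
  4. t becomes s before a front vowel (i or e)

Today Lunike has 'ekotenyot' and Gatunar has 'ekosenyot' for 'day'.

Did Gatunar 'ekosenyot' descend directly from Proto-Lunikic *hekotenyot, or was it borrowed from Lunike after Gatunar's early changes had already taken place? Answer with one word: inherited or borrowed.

If inherited, *hekotenyot would pass through all of Gatunar's changes:
Gatunar: start from *hekotenyot.
  rule 1 (pre-nasal raising): hekotenyot → hekotinyot
  rule 2 (vowel merger): hekotinyot → hikotinyot
  rule 3: no change — hikotinyot
  rule 4 (palatalisation): hikotinyot → hikosinyot
  ⇒ Gatunar hikosinyot
If borrowed from Lunike 'ekotenyot' after the early changes, it would undergo only the recent ones:
  rule 3 (degemination): no change (ekotenyot)
  rule 4 (palatalisation): ekotenyot → ekosenyot
  ⇒ as a loan: ekosenyot
Gatunar 'ekosenyot' matches the loan outcome 'ekosenyot', not the inherited 'hikosinyot' — it skipped the early Gatunar changes, so it was borrowed from Lunike.

borrowed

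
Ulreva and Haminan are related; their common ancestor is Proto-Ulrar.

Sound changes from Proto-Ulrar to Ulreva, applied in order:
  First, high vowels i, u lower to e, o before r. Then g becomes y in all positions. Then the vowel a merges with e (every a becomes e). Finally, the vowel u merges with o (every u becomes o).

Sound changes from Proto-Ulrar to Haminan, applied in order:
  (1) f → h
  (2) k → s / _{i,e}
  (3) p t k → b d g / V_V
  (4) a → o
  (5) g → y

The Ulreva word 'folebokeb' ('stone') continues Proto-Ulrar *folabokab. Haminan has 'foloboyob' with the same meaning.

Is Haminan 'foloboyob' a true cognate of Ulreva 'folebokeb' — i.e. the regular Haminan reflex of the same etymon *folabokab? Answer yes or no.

Derive the expected Haminan reflex of *folabokab:
Haminan: *folabokab
  folabokab → holabokab   [unconditioned shift]
  holabokab (rule 2 does not apply)
  holabokab → holabogab   [intervocalic voicing]
  holabogab → holobogob   [vowel merger]
  holobogob → holoboyob   [unconditioned shift]
  giving Haminan holoboyob.
The regular Haminan reflex would be 'holoboyob', but the attested form is 'foloboyob'. The correspondence is irregular, so they are not cognates (the Haminan form has a different source).

no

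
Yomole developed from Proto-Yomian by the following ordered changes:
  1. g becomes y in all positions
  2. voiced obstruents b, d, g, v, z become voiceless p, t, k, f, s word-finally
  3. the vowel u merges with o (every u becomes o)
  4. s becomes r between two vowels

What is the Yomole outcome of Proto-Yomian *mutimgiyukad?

Yomole: *mutimgiyukad > mutimyiyukad > mutimyiyukat > motimyiyokat  (by unconditioned shift, final devoicing, vowel merger)

motimyiyokat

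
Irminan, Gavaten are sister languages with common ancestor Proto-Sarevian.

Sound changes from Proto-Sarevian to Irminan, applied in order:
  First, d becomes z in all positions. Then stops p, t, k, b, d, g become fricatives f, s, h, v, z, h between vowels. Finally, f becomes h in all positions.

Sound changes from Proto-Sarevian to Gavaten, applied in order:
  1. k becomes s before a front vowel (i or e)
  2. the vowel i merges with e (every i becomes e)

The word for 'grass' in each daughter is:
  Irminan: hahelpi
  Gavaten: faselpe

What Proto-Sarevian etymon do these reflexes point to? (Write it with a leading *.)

*fakelpi

Position 7: Irminan has i, Gavaten has e. Irminan preserves i here (none of its changes turn any other segment into i), so the proto-segment is *i.
Position 1: Irminan has h, Gavaten has f. Gavaten preserves f here (none of its changes turn any other segment into f), so the proto-segment is *f.
Position 3: Irminan has h, Gavaten has s. Taking the neighbouring segments as reconstructed: Irminan h could go back to *p or *k or *g or *f or *h; Gavaten s could go back to *k or *s — the one source consistent with every daughter is *k.
Continuing position by position gives *fakelpi; check it forward:
Irminan: start from *fakelpi.
  rule 1: no change — fakelpi
  rule 2 (intervocalic lenition): fakelpi → fahelpi
  rule 3 (unconditioned shift): fahelpi → hahelpi
  ⇒ Irminan hahelpi
Gavaten: *fakelpi > faselpi > faselpe  (by palatalisation, vowel merger)
Only *fakelpi yields all of Irminan hahelpi, Gavaten faselpe.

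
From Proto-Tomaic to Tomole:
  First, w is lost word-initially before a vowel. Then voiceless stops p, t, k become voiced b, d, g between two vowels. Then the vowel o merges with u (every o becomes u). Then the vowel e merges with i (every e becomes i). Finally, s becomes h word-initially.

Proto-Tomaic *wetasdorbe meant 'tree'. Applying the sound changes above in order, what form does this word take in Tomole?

Tomole: *wetasdorbe
  wetasdorbe → etasdorbe   [glide loss]
  etasdorbe → edasdorbe   [intervocalic voicing]
  edasdorbe → edasdurbe   [vowel merger]
  edasdurbe → idasdurbi   [vowel merger]
  idasdurbi (rule 5 does not apply)
  giving Tomole idasdurbi.

idasdurbi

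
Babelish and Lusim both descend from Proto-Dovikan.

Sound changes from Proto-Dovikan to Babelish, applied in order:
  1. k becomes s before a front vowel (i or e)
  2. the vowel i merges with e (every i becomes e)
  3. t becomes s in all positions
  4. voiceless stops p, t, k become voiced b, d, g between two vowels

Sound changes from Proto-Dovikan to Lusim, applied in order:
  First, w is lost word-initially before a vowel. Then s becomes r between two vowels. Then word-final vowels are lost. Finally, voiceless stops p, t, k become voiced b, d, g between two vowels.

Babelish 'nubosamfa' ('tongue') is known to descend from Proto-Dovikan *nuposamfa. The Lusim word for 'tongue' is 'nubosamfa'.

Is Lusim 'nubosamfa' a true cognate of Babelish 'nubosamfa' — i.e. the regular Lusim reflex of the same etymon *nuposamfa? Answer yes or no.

Derive the expected Lusim reflex of *nuposamfa:
Lusim: *nuposamfa > nuporamfa > nuporamf > nuboramf  (by rhotacism, apocope, intervocalic voicing)
The regular Lusim reflex would be 'nuboramf', but the attested form is 'nubosamfa'. The correspondence is irregular, so they are not cognates (the Lusim form has a different source).

no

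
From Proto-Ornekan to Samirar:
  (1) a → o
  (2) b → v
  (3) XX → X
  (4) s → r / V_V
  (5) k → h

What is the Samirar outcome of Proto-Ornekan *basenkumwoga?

vorenhumwogo

Samirar: start from *basenkumwoga.
  rule 1 (vowel merger): basenkumwoga → bosenkumwogo
  rule 2 (unconditioned shift): bosenkumwogo → vosenkumwogo
  rule 3: no change — vosenkumwogo
  rule 4 (rhotacism): vosenkumwogo → vorenkumwogo
  rule 5 (unconditioned shift): vorenkumwogo → vorenhumwogo
  ⇒ Samirar vorenhumwogo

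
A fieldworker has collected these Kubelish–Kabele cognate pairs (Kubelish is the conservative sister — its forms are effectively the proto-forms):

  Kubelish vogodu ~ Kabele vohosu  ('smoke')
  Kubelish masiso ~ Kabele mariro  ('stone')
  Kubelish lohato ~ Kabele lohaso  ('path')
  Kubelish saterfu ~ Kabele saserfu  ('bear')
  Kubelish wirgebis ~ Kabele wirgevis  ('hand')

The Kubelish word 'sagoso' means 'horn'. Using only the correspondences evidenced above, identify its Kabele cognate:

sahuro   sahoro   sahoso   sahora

vogodu ~ vohosu — Kubelish g corresponds to Kabele h between vowels (before a back vowel).
masiso ~ mariro — Kubelish s corresponds to Kabele r between vowels (before a back vowel).
Applying these to Kubelish 'sagoso':
  sagoso → sahoso   (g→h between vowels (before a back vowel))
  sahoso → sahoro   (s→r between vowels (before a back vowel))
So the Kabele cognate is 'sahoro'.

sahoro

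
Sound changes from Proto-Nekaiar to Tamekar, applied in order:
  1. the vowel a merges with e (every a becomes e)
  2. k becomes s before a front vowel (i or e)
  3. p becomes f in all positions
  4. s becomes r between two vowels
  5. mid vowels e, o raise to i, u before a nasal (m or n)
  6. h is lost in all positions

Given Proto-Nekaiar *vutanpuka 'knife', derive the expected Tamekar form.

Tamekar: *vutanpuka > vutenpuke > vutenpuse > vutenfuse > vutenfure > vutinfure  (by vowel merger, palatalisation, unconditioned shift, rhotacism, pre-nasal raising)

vutinfure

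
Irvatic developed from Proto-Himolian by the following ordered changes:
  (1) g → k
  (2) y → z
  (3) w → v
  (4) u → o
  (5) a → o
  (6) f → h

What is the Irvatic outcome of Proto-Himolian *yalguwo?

Irvatic: *yalguwo > yalkuwo > zalkuwo > zalkuvo > zalkovo > zolkovo  (by unconditioned shift, unconditioned shift, unconditioned shift, vowel merger, vowel merger)

zolkovo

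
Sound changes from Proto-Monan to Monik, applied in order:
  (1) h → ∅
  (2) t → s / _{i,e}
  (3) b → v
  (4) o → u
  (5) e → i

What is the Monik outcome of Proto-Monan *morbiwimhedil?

murviwimidil

Monik: *morbiwimhedil
  morbiwimhedil → morbiwimedil   [h-loss]
  morbiwimedil (rule 2 does not apply)
  morbiwimedil → morviwimedil   [unconditioned shift]
  morviwimedil → murviwimedil   [vowel merger]
  murviwimedil → murviwimidil   [vowel merger]
  giving Monik murviwimidil.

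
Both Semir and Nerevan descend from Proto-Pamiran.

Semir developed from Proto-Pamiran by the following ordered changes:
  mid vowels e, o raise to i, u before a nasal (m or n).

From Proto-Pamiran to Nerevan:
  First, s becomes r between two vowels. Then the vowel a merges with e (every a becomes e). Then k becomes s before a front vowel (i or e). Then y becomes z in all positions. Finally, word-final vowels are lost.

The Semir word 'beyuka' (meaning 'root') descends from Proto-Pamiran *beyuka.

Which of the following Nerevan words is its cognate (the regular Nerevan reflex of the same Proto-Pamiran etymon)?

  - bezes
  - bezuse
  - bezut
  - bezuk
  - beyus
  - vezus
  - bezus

Nerevan: *beyuka > beyuke > beyuse > bezuse > bezus  (by vowel merger, palatalisation, unconditioned shift, apocope)

bezus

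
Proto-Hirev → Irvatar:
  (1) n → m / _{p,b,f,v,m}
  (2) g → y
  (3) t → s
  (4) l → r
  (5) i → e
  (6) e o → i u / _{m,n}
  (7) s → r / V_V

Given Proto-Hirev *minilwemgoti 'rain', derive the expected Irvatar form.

minerwimyore

Irvatar: start from *minilwemgoti.
  rule 1: no change — minilwemgoti
  rule 2 (unconditioned shift): minilwemgoti → minilwemyoti
  rule 3 (unconditioned shift): minilwemyoti → minilwemyosi
  rule 4 (unconditioned shift): minilwemyosi → minirwemyosi
  rule 5 (vowel merger): minirwemyosi → menerwemyose
  rule 6 (pre-nasal raising): menerwemyose → minerwimyose
  rule 7 (rhotacism): minerwimyose → minerwimyore
  ⇒ Irvatar minerwimyore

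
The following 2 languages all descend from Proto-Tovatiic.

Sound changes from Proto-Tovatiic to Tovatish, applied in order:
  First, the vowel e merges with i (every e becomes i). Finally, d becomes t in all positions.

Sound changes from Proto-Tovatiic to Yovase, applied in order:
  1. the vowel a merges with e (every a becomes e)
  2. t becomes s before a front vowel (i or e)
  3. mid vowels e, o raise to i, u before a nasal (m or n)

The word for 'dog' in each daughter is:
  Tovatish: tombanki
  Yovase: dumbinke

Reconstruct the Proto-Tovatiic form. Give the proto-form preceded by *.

*dombanke

Position 5: Tovatish has a, Yovase has i. Tovatish preserves a here (none of its changes turn any other segment into a), so the proto-segment is *a.
Position 2: Tovatish has o, Yovase has u. Tovatish preserves o here (none of its changes turn any other segment into o), so the proto-segment is *o.
Position 1: Tovatish has t, Yovase has d. Yovase preserves d here (none of its changes turn any other segment into d), so the proto-segment is *d.
This points to *dombanke. Verify forward in each daughter:
Tovatish: *dombanke > dombanki > tombanki  (by vowel merger, unconditioned shift)
Yovase: *dombanke > dombenke > dumbinke  (by vowel merger, pre-nasal raising)
*dombanke is the unique common source.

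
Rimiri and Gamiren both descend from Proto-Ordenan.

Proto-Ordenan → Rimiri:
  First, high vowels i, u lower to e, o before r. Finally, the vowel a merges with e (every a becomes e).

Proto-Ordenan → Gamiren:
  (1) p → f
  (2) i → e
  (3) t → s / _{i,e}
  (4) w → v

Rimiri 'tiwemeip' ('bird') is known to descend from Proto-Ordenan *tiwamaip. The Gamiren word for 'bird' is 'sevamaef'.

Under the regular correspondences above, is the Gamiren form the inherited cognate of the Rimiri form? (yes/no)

yes

Derive the expected Gamiren reflex of *tiwamaip:
Gamiren: start from *tiwamaip.
  rule 1 (unconditioned shift): tiwamaip → tiwamaif
  rule 2 (vowel merger): tiwamaif → tewamaef
  rule 3 (palatalisation): tewamaef → sewamaef
  rule 4 (unconditioned shift): sewamaef → sevamaef
  ⇒ Gamiren sevamaef
Gamiren 'sevamaef' matches the regular reflex exactly, so the pair is cognate.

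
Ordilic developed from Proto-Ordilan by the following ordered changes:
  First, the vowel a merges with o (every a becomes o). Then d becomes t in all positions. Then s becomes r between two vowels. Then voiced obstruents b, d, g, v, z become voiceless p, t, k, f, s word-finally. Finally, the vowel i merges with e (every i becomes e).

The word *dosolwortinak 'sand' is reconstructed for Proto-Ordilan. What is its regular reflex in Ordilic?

Ordilic: *dosolwortinak
  dosolwortinak → dosolwortinok   [vowel merger]
  dosolwortinok → tosolwortinok   [unconditioned shift]
  tosolwortinok → torolwortinok   [rhotacism]
  torolwortinok (rule 4 does not apply)
  torolwortinok → torolwortenok   [vowel merger]
  giving Ordilic torolwortenok.

torolwortenok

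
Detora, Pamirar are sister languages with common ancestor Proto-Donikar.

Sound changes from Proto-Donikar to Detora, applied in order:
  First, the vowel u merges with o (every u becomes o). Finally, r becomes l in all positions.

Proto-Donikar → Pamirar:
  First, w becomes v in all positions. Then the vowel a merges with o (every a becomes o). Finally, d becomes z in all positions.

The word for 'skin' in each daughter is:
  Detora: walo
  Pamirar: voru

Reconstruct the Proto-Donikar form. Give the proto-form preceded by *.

Position 1: Detora has w, Pamirar has v. Detora preserves w here (none of its changes turn any other segment into w), so the proto-segment is *w.
Position 2: Detora has a, Pamirar has o. Detora preserves a here (none of its changes turn any other segment into a), so the proto-segment is *a.
Position 4: Detora has o, Pamirar has u. Pamirar preserves u here (none of its changes turn any other segment into u), so the proto-segment is *u.
This points to *waru. Verify forward in each daughter:
Detora: start from *waru.
  rule 1 (vowel merger): waru → waro
  rule 2 (unconditioned shift): waro → walo
  ⇒ Detora walo
Pamirar: *waru
  waru → varu   [unconditioned shift]
  varu → voru   [vowel merger]
  voru (rule 3 does not apply)
  giving Pamirar voru.
No other proto-form is consistent with every reflex, so the reconstruction is *waru.

*waru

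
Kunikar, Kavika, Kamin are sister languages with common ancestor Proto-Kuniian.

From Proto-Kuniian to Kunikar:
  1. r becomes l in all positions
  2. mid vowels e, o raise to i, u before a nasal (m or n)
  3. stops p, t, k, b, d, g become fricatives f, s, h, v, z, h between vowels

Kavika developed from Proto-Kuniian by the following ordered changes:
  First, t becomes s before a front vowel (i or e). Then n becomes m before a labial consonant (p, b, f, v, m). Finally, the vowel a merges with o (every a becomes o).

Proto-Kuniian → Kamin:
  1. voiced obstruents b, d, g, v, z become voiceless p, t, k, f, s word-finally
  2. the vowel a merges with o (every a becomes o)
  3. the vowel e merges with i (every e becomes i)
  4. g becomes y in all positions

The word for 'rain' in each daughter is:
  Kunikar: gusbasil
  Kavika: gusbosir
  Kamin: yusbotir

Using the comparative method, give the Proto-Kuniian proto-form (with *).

Position 5: Kunikar has a, Kavika has o, Kamin has o. Kunikar preserves a here (none of its changes turn any other segment into a), so the proto-segment is *a.
Position 8: Kunikar has l, Kavika has r, Kamin has r. Kavika preserves r here (none of its changes turn any other segment into r), so the proto-segment is *r.
Position 1: Kunikar has g, Kavika has g, Kamin has y. Kunikar preserves g here (none of its changes turn any other segment into g), so the proto-segment is *g.
Continuing position by position gives *gusbatir; check it forward:
Kunikar: *gusbatir
  gusbatir → gusbatil   [unconditioned shift]
  gusbatil (rule 2 does not apply)
  gusbatil → gusbasil   [intervocalic lenition]
  giving Kunikar gusbasil.
Kavika: start from *gusbatir.
  rule 1 (palatalisation): gusbatir → gusbasir
  rule 2: no change — gusbasir
  rule 3 (vowel merger): gusbasir → gusbosir
  ⇒ Kavika gusbosir
Kamin: *gusbatir > gusbotir > yusbotir  (by vowel merger, unconditioned shift)
*gusbatir is the unique common source.

*gusbatir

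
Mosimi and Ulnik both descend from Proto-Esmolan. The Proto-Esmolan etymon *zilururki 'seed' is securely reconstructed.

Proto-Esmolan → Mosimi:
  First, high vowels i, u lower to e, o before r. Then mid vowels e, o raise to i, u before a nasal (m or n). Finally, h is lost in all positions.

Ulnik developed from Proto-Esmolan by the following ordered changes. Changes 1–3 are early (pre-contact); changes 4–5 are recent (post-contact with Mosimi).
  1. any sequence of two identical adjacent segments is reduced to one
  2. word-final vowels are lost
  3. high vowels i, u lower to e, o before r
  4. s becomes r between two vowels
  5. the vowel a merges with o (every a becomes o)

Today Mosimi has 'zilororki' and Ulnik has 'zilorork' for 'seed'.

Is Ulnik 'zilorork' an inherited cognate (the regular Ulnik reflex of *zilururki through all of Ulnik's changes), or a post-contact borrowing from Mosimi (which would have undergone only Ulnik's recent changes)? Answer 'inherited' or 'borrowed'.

inherited

If inherited, *zilururki would pass through all of Ulnik's changes:
Ulnik: *zilururki
  zilururki (rule 1 does not apply)
  zilururki → zilururk   [apocope]
  zilururk → zilorork   [pre-rhotic lowering]
  zilorork (rule 4 does not apply)
  zilorork (rule 5 does not apply)
  giving Ulnik zilorork.
If borrowed from Mosimi 'zilororki' after the early changes, it would undergo only the recent ones:
  rule 4 (rhotacism): no change (zilororki)
  rule 5 (vowel merger): no change (zilororki)
  ⇒ as a loan: zilororki
Ulnik 'zilorork' matches the inherited outcome exactly, so it is an inherited cognate, not a loan.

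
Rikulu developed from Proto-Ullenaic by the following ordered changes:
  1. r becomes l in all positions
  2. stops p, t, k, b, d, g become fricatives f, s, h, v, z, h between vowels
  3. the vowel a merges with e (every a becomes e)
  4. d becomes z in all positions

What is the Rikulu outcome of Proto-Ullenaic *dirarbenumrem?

zilelbenumlem

Rikulu: start from *dirarbenumrem.
  rule 1 (unconditioned shift): dirarbenumrem → dilalbenumlem
  rule 2: no change — dilalbenumlem
  rule 3 (vowel merger): dilalbenumlem → dilelbenumlem
  rule 4 (unconditioned shift): dilelbenumlem → zilelbenumlem
  ⇒ Rikulu zilelbenumlem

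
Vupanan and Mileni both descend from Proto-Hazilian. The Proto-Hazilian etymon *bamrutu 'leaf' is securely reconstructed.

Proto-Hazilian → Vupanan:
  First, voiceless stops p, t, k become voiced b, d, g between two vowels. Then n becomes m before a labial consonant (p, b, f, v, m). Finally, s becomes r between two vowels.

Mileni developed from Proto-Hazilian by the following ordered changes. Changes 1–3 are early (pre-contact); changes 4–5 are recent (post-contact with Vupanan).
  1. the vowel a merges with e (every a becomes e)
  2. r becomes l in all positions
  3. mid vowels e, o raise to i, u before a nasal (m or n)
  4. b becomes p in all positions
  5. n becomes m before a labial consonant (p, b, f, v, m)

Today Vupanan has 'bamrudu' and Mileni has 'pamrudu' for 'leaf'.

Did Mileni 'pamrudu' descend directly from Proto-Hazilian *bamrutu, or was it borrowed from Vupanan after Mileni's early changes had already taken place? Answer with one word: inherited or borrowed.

borrowed

If inherited, *bamrutu would pass through all of Mileni's changes:
Mileni: start from *bamrutu.
  rule 1 (vowel merger): bamrutu → bemrutu
  rule 2 (unconditioned shift): bemrutu → bemlutu
  rule 3 (pre-nasal raising): bemlutu → bimlutu
  rule 4 (unconditioned shift): bimlutu → pimlutu
  rule 5: no change — pimlutu
  ⇒ Mileni pimlutu
If borrowed from Vupanan 'bamrudu' after the early changes, it would undergo only the recent ones:
  rule 4 (unconditioned shift): bamrudu → pamrudu
  rule 5 (nasal place assimilation): no change (pamrudu)
  ⇒ as a loan: pamrudu
Mileni 'pamrudu' matches the loan outcome 'pamrudu', not the inherited 'pimlutu' — it skipped the early Mileni changes, so it was borrowed from Vupanan.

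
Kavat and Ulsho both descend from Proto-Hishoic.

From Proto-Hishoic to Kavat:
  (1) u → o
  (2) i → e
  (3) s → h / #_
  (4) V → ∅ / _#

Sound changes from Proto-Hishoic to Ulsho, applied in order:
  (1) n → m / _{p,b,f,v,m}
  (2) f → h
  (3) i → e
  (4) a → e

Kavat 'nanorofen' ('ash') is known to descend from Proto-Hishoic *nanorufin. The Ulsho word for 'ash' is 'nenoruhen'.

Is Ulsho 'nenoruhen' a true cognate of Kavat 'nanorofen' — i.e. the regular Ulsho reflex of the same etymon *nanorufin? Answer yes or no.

Derive the expected Ulsho reflex of *nanorufin:
Ulsho: *nanorufin
  nanorufin (rule 1 does not apply)
  nanorufin → nanoruhin   [unconditioned shift]
  nanoruhin → nanoruhen   [vowel merger]
  nanoruhen → nenoruhen   [vowel merger]
  giving Ulsho nenoruhen.
Ulsho 'nenoruhen' matches the regular reflex exactly, so the pair is cognate.

yes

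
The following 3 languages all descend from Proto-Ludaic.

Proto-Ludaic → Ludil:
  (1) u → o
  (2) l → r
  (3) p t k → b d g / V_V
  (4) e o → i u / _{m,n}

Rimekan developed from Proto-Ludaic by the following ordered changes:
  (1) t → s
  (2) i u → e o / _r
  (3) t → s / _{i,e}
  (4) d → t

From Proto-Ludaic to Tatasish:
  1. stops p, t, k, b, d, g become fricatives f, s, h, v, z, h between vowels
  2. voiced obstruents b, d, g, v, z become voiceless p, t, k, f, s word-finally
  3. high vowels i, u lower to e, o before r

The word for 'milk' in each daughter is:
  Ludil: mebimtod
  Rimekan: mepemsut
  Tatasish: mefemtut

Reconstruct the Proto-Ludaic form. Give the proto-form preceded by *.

Position 4: Ludil has i, Rimekan has e, Tatasish has e. Taking the neighbouring segments as reconstructed: Ludil i could go back to *e or *i; Rimekan e can only go back to *e; Tatasish e can only go back to *e — the one source consistent with every daughter is *e.
Position 3: Ludil has b, Rimekan has p, Tatasish has f. Rimekan preserves p here (none of its changes turn any other segment into p), so the proto-segment is *p.
Position 8: Ludil has d, Rimekan has t, Tatasish has t. In Rimekan, t can only continue *d, so the proto-segment is *d.
Continuing position by position gives *mepemtud; check it forward:
Ludil: *mepemtud
  mepemtud → mepemtod   [vowel merger]
  mepemtod (rule 2 does not apply)
  mepemtod → mebemtod   [intervocalic voicing]
  mebemtod → mebimtod   [pre-nasal raising]
  giving Ludil mebimtod.
Rimekan: start from *mepemtud.
  rule 1 (unconditioned shift): mepemtud → mepemsud
  rule 2: no change — mepemsud
  rule 3: no change — mepemsud
  rule 4 (unconditioned shift): mepemsud → mepemsut
  ⇒ Rimekan mepemsut
Tatasish: *mepemtud > mefemtud > mefemtut  (by intervocalic lenition, final devoicing)
*mepemtud is the unique common source.

*mepemtud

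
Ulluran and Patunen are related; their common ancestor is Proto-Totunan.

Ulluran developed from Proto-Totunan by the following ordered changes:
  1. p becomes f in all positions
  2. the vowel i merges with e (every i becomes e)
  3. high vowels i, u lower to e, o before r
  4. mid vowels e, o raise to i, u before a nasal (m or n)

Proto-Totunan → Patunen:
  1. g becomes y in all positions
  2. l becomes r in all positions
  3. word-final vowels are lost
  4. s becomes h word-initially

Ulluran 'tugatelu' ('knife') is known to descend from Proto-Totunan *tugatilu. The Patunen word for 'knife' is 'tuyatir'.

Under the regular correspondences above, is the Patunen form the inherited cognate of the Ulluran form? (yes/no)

Derive the expected Patunen reflex of *tugatilu:
Patunen: *tugatilu > tuyatilu > tuyatiru > tuyatir  (by unconditioned shift, unconditioned shift, apocope)
Patunen 'tuyatir' matches the regular reflex exactly, so the pair is cognate.

yes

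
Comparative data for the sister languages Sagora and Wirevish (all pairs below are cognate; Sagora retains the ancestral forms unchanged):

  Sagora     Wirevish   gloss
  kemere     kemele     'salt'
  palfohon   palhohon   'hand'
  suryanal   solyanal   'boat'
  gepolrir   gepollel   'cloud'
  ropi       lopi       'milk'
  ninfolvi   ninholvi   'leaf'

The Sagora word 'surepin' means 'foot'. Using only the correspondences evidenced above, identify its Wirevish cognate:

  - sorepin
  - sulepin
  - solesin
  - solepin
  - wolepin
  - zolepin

suryanal ~ solyanal — Sagora u corresponds to Wirevish o after a consonant, before r.
kemere ~ kemele — Sagora r corresponds to Wirevish l between vowels (before a front vowel).
Applying these to Sagora 'surepin':
  surepin → sorepin   (u→o after a consonant, before r)
  sorepin → solepin   (r→l between vowels (before a front vowel))
So the Wirevish cognate is 'solepin'.

solepin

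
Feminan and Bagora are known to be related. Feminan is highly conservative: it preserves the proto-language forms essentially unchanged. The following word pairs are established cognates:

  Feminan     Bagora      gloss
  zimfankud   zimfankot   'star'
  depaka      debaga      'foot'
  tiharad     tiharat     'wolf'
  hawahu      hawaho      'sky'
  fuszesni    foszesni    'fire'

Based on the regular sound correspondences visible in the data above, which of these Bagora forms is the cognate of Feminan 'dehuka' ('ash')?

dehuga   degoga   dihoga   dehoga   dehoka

zimfankud ~ zimfankot, fuszesni ~ foszesni — Feminan u corresponds to Bagora o after a consonant, before a consonant other than r, m, n, p, b, f, v.
depaka ~ debaga — Feminan k corresponds to Bagora g between vowels (before a back vowel).
Applying these to Feminan 'dehuka':
  dehuka → dehoka   (u→o after a consonant, before a consonant other than r, m, n, p, b, f, v)
  dehoka → dehoga   (k→g between vowels (before a back vowel))
So the Bagora cognate is 'dehoga'.

dehoga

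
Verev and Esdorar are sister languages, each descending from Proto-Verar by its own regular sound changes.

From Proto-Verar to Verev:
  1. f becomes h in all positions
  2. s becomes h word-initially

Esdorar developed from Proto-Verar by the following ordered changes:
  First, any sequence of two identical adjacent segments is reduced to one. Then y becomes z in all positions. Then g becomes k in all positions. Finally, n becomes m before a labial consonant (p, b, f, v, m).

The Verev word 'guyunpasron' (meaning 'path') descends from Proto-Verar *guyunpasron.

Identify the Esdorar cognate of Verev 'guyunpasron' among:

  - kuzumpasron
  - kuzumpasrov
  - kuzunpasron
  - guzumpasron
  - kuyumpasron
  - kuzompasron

kuzumpasron

Esdorar: *guyunpasron > guzunpasron > kuzunpasron > kuzumpasron  (by unconditioned shift, unconditioned shift, nasal place assimilation)
The other candidates each miss or misapply at least one Esdorar change.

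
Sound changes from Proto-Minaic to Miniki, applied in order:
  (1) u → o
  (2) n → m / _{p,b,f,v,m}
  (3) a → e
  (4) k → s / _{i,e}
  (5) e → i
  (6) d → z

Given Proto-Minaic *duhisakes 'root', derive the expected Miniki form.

zohisisis

Miniki: *duhisakes
  duhisakes → dohisakes   [vowel merger]
  dohisakes (rule 2 does not apply)
  dohisakes → dohisekes   [vowel merger]
  dohisekes → dohiseses   [palatalisation]
  dohiseses → dohisisis   [vowel merger]
  dohisisis → zohisisis   [unconditioned shift]
  giving Miniki zohisisis.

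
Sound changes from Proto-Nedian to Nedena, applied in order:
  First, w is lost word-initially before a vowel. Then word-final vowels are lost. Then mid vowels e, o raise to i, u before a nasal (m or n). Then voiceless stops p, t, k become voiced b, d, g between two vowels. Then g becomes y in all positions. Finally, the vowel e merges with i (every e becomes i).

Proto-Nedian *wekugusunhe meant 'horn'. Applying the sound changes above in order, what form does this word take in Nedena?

Nedena: *wekugusunhe > ekugusunhe > ekugusunh > egugusunh > eyuyusunh > iyuyusunh  (by glide loss, apocope, intervocalic voicing, unconditioned shift, vowel merger)

iyuyusunh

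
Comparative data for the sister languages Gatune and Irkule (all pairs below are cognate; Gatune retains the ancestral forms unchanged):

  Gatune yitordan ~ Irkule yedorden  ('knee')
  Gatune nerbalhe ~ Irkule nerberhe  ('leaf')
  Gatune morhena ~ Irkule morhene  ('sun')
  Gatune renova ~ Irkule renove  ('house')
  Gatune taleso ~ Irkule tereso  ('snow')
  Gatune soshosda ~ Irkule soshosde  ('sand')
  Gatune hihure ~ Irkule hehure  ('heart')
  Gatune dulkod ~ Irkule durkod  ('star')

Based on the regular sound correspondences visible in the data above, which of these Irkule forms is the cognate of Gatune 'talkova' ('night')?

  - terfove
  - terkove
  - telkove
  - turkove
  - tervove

terkove

nerbalhe ~ nerberhe, taleso ~ tereso — Gatune a corresponds to Irkule e after a consonant, before a consonant other than r, m, n, p, b, f, v.
nerbalhe ~ nerberhe, dulkod ~ durkod — Gatune l corresponds to Irkule r after a vowel, before a consonant other than r, m, n, p, b, f, v.
morhena ~ morhene, renova ~ renove — Gatune a corresponds to Irkule e word-finally.
Applying these to Gatune 'talkova':
  talkova → telkova   (a→e after a consonant, before a consonant other than r, m, n, p, b, f, v)
  telkova → terkova   (l→r after a vowel, before a consonant other than r, m, n, p, b, f, v)
  terkova → terkove   (a→e word-finally)
So the Irkule cognate is 'terkove'.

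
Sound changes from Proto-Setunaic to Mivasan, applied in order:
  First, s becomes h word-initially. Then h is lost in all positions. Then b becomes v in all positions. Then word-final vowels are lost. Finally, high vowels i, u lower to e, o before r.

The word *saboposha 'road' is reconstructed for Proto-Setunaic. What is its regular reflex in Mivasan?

Mivasan: *saboposha > haboposha > aboposa > avoposa > avopos  (by debuccalisation, h-loss, unconditioned shift, apocope)

avopos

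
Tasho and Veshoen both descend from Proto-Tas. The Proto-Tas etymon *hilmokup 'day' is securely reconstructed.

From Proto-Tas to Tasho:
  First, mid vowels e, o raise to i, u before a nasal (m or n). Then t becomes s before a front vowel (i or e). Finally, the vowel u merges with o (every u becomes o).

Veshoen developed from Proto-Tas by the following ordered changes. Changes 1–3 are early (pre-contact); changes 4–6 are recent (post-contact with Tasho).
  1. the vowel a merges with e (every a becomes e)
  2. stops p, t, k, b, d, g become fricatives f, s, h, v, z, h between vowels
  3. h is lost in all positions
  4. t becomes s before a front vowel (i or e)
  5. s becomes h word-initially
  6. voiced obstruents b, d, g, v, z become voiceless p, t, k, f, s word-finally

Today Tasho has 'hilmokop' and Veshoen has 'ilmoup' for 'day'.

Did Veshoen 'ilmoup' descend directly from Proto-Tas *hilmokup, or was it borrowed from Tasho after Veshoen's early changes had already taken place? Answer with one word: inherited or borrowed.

If inherited, *hilmokup would pass through all of Veshoen's changes:
Veshoen: *hilmokup
  hilmokup (rule 1 does not apply)
  hilmokup → hilmohup   [intervocalic lenition]
  hilmohup → ilmoup   [h-loss]
  ilmoup (rule 4 does not apply)
  ilmoup (rule 5 does not apply)
  ilmoup (rule 6 does not apply)
  giving Veshoen ilmoup.
If borrowed from Tasho 'hilmokop' after the early changes, it would undergo only the recent ones:
  rule 4 (palatalisation): no change (hilmokop)
  rule 5 (debuccalisation): no change (hilmokop)
  rule 6 (final devoicing): no change (hilmokop)
  ⇒ as a loan: hilmokop
Veshoen 'ilmoup' matches the inherited outcome exactly, so it is an inherited cognate, not a loan.

inherited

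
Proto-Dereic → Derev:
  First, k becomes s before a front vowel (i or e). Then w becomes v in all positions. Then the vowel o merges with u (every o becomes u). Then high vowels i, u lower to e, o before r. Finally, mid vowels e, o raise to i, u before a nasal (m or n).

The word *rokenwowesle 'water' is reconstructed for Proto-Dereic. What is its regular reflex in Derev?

Derev: start from *rokenwowesle.
  rule 1 (palatalisation): rokenwowesle → rosenwowesle
  rule 2 (unconditioned shift): rosenwowesle → rosenvovesle
  rule 3 (vowel merger): rosenvovesle → rusenvuvesle
  rule 4: no change — rusenvuvesle
  rule 5 (pre-nasal raising): rusenvuvesle → rusinvuvesle
  ⇒ Derev rusinvuvesle

rusinvuvesle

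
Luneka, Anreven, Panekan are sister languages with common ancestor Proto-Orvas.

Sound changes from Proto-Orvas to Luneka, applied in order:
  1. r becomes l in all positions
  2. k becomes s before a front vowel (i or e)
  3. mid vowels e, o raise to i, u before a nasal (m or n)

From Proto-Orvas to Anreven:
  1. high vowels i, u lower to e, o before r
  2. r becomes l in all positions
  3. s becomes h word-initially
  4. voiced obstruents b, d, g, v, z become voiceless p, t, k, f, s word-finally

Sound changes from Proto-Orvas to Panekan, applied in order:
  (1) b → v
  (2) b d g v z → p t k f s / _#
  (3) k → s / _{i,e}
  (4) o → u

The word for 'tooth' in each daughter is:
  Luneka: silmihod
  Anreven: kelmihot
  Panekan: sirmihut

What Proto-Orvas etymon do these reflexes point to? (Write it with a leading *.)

Position 3: Luneka has l, Anreven has l, Panekan has r. Panekan preserves r here (none of its changes turn any other segment into r), so the proto-segment is *r.
Position 1: Luneka has s, Anreven has k, Panekan has s. Taking the neighbouring segments as reconstructed: Luneka s could go back to *k or *s; Anreven k can only go back to *k; Panekan s could go back to *k or *s — the one source consistent with every daughter is *k.
This points to *kirmihod. Verify forward in each daughter:
Luneka: *kirmihod > kilmihod > silmihod  (by unconditioned shift, palatalisation)
Anreven: *kirmihod > kermihod > kelmihod > kelmihot  (by pre-rhotic lowering, unconditioned shift, final devoicing)
Panekan: *kirmihod
  kirmihod (rule 1 does not apply)
  kirmihod → kirmihot   [final devoicing]
  kirmihot → sirmihot   [palatalisation]
  sirmihot → sirmihut   [vowel merger]
  giving Panekan sirmihut.
Only *kirmihod yields all of Luneka silmihod, Anreven kelmihot, Panekan sirmihut.

*kirmihod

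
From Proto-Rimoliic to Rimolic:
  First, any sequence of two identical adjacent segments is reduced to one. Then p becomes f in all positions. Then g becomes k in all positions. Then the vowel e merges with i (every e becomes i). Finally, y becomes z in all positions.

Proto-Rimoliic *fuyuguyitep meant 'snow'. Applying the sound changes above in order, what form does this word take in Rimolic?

fuzukuzitif

Rimolic: *fuyuguyitep > fuyuguyitef > fuyukuyitef > fuyukuyitif > fuzukuzitif  (by unconditioned shift, unconditioned shift, vowel merger, unconditioned shift)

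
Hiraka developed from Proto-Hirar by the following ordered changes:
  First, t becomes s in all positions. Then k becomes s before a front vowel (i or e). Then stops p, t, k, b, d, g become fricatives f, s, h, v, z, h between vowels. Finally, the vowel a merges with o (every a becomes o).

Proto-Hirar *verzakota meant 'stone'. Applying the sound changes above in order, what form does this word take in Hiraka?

verzohoso

Hiraka: start from *verzakota.
  rule 1 (unconditioned shift): verzakota → verzakosa
  rule 2: no change — verzakosa
  rule 3 (intervocalic lenition): verzakosa → verzahosa
  rule 4 (vowel merger): verzahosa → verzohoso
  ⇒ Hiraka verzohoso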